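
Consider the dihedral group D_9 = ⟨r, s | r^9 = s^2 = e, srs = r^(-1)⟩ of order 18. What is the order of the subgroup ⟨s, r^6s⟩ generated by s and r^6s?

6

|⟨s⟩| = 2 and |⟨r^6s⟩| = 2, so |H| is a multiple of lcm(2, 2) = 2 and divides |G| = 18.
Closing under the operation: H = {e, r^3, r^6, s, r^3s, r^6s}, so |H| = 6.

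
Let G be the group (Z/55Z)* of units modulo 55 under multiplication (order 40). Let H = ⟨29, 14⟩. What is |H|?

20

|⟨29⟩| = 10 and |⟨14⟩| = 10, so |H| is a multiple of lcm(10, 10) = 10 and divides |G| = 40.
Closing under the operation: H = {1, 4, 6, 9, 14, 16, 19, 21, 24, 26, 29, 31, 34, 36, 39, 41, 46, 49, 51, 54}, so |H| = 20.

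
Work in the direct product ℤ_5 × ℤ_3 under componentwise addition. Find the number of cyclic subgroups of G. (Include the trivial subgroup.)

4

Each element a generates a cyclic subgroup ⟨a⟩; distinct elements may generate the same one (a cyclic group of order d has φ(d) generators).
Cyclic subgroups by order — order 1: 1; order 3: 1; order 5: 1; order 15: 1.
Total: 4.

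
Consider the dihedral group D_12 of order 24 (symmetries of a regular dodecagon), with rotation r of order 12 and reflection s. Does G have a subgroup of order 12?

Yes

12 | 24. A subgroup of order 12 is {e, r, r^2, r^3, r^4, r^5, r^6, r^7, r^8, r^9, r^10, r^11}.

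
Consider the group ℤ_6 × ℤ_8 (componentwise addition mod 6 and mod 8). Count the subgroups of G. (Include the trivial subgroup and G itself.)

22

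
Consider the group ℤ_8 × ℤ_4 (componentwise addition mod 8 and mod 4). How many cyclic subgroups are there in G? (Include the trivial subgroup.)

A cyclic subgroup of order d is generated by each of its φ(d) elements of order d, so the cyclic subgroups of order d number (#elements of order d)/φ(d).
Cyclic subgroups by order — order 1: 1; order 2: 3; order 4: 6; order 8: 4.
Total: 14.

14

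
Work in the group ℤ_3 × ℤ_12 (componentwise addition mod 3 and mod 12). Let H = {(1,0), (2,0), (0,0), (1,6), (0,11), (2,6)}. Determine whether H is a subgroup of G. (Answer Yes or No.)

No

(0,11) ∈ H but its inverse (0,1) ∉ H, so H is not a subgroup.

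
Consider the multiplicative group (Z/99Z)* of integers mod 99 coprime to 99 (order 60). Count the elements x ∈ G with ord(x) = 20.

No element of G has order 20 (even though 20 | 60).

0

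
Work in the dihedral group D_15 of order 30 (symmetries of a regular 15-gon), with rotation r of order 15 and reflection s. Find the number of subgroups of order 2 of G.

15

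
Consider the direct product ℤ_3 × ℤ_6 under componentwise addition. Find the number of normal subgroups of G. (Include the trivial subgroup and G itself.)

12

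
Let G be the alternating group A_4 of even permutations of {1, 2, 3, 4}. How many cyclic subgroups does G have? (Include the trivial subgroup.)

8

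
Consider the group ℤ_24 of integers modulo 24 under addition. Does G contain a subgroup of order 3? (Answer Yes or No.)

Yes

3 | 24. A subgroup of order 3 is {0, 8, 16}.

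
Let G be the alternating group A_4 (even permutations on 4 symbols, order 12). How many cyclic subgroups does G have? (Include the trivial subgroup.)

Group the elements of G by the cyclic subgroup they generate; each cyclic subgroup of order d accounts for φ(d) elements.
Cyclic subgroups by order — order 1: 1; order 2: 3; order 3: 4.
Total: 8.

8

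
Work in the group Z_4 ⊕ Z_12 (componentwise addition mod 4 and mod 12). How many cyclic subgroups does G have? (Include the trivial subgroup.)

20

Group the elements of G by the cyclic subgroup they generate; each cyclic subgroup of order d accounts for φ(d) elements.
Cyclic subgroups by order — order 1: 1; order 2: 3; order 3: 1; order 4: 6; order 6: 3; order 12: 6.
Total: 20.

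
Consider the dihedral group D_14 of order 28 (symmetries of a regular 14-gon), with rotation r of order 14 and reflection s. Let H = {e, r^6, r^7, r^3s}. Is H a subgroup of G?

No

r^6 ∈ H but its inverse r^8 ∉ H, so H is not a subgroup.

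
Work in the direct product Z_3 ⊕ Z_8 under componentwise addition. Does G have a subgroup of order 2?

Yes

2 | 24. A subgroup of order 2 is {(0,0), (0,4)}.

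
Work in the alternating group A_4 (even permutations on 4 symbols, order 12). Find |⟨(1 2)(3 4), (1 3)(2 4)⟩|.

4

|⟨(1 2)(3 4)⟩| = 2 and |⟨(1 3)(2 4)⟩| = 2, so |H| is a multiple of lcm(2, 2) = 2 and divides |G| = 12.
Closing under the operation: H = {e, (1 2)(3 4), (1 3)(2 4), (1 4)(2 3)}, so |H| = 4.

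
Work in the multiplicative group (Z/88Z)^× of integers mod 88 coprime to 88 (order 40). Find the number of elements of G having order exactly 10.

28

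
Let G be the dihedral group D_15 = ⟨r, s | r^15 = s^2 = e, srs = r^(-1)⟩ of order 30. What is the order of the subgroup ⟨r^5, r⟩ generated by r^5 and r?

|⟨r^5⟩| = 3 and |⟨r⟩| = 15, so |H| is a multiple of lcm(3, 15) = 15 and divides |G| = 30.
Closing under the operation: H = {e, r, r^2, r^3, r^4, r^5, r^6, r^7, r^8, r^9, r^10, r^11, r^12, r^13, r^14}, so |H| = 15.

15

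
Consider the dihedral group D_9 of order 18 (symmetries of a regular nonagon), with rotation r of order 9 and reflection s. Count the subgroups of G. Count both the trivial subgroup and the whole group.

|G| = 18, so by Lagrange every subgroup order divides 18. Divisors: 1, 2, 3, 6, 9, 18.
Subgroups by order — order 1: 1; order 2: 9; order 3: 1; order 6: 3; order 9: 1; order 18: 1.
Total: 1 + 9 + 1 + 3 + 1 + 1 = 16.

16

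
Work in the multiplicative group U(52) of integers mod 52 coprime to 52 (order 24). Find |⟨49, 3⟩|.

|⟨49⟩| = 6 and |⟨3⟩| = 6, so |H| is a multiple of lcm(6, 6) = 6 and divides |G| = 24.
Closing under the operation: H = {1, 3, 9, 17, 23, 25, 27, 29, 35, 43, 49, 51}, so |H| = 12.

12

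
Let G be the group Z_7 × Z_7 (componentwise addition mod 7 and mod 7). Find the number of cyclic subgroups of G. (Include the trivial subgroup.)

9

Each element a generates a cyclic subgroup ⟨a⟩; distinct elements may generate the same one (a cyclic group of order d has φ(d) generators).
Cyclic subgroups by order — order 1: 1; order 7: 8.
Total: 9.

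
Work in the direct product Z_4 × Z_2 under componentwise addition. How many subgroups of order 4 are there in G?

3

|G| = 8 and 4 | 8, so subgroups of order 4 are possible by Lagrange.
The subgroups of order 4 are: {(0,0), (0,1), (2,0), (2,1)}; {(0,0), (1,0), (2,0), (3,0)}; {(0,0), (1,1), (2,0), (3,1)}.
So G has 3 subgroups of order 4.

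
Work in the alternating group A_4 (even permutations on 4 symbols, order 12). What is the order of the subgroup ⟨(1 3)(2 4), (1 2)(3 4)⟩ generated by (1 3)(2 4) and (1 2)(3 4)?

|⟨(1 3)(2 4)⟩| = 2 and |⟨(1 2)(3 4)⟩| = 2, so |H| is a multiple of lcm(2, 2) = 2 and divides |G| = 12.
Closing under the operation: H = {e, (1 2)(3 4), (1 3)(2 4), (1 4)(2 3)}, so |H| = 4.

4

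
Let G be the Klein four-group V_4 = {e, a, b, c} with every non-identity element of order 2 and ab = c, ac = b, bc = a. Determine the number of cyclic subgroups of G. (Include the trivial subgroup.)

Each element a generates a cyclic subgroup ⟨a⟩; distinct elements may generate the same one (a cyclic group of order d has φ(d) generators).
Cyclic subgroups by order — order 1: 1; order 2: 3.
Total: 4.

4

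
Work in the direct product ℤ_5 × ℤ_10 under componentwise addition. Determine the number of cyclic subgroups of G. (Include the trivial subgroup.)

14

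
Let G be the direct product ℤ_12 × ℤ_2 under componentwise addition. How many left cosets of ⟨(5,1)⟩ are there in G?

|⟨(5,1)⟩| = 12 and |G| = 24.
By Lagrange, [G : H] = |G|/|H| = 24/12 = 2.

2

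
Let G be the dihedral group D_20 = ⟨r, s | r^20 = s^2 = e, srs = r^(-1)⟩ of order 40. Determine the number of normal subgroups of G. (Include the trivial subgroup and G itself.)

9

G has 48 subgroups. Checking conjugation-invariance by order — order 1: 1/1 normal; order 2: 1/21 normal; order 4: 1/11 normal; order 5: 1/1 normal; order 8: 0/5 normal; order 10: 1/5 normal; order 20: 3/3 normal; order 40: 1/1 normal.
Total normal subgroups: 9.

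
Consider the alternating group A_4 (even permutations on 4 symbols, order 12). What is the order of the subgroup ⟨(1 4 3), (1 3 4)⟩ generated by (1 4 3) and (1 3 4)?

3

|⟨(1 4 3)⟩| = 3 and |⟨(1 3 4)⟩| = 3, so |H| is a multiple of lcm(3, 3) = 3 and divides |G| = 12.
Closing under the operation: H = {e, (1 3 4), (1 4 3)}, so |H| = 3.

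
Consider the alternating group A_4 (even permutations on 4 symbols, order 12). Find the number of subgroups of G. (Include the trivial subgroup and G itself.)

10

|G| = 12, so by Lagrange every subgroup order divides 12. Divisors: 1, 2, 3, 4, 6, 12.
Subgroups by order — order 1: 1; order 2: 3; order 3: 4; order 4: 1; order 6: 0; order 12: 1.
Total: 1 + 3 + 4 + 1 + 0 + 1 = 10.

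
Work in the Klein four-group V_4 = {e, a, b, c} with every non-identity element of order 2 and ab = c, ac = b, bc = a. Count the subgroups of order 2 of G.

|G| = 4 and 2 | 4, so subgroups of order 2 are possible by Lagrange.
The subgroups of order 2 are: {e, a}; {e, b}; {e, c}.
So G has 3 subgroups of order 2.

3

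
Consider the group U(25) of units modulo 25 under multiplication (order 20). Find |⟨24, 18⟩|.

4

|⟨24⟩| = 2 and |⟨18⟩| = 4, so |H| is a multiple of lcm(2, 4) = 4 and divides |G| = 20.
Closing under the operation: H = {1, 7, 18, 24}, so |H| = 4.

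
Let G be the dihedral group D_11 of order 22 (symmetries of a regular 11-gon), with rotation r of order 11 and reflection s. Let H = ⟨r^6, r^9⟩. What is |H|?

11

|⟨r^6⟩| = 11 and |⟨r^9⟩| = 11, so |H| is a multiple of lcm(11, 11) = 11 and divides |G| = 22.
Closing under the operation: H = {e, r, r^2, r^3, r^4, r^5, r^6, r^7, r^8, r^9, r^10}, so |H| = 11.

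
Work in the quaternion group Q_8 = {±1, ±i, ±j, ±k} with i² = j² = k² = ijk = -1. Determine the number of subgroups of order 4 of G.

3

|G| = 8 and 4 | 8, so subgroups of order 4 are possible by Lagrange.
The subgroups of order 4 are: {1, -1, i, -i}; {1, -1, j, -j}; {1, -1, k, -k}.
So G has 3 subgroups of order 4.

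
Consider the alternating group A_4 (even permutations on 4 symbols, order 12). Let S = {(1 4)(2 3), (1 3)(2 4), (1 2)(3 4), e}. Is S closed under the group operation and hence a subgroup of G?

|S| = 4 divides |G| = 12, consistent with Lagrange.
S contains the identity, every element's inverse is in S, and S is closed under ∘: it is a subgroup.

Yes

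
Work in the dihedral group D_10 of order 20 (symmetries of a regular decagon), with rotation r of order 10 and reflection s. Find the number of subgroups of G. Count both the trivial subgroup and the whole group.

|G| = 20, so by Lagrange every subgroup order divides 20. Divisors: 1, 2, 4, 5, 10, 20.
Subgroups by order — order 1: 1; order 2: 11; order 4: 5; order 5: 1; order 10: 3; order 20: 1.
Total: 1 + 11 + 5 + 1 + 3 + 1 = 22.

22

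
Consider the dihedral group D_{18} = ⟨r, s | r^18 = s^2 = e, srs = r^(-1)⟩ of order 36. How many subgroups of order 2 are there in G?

19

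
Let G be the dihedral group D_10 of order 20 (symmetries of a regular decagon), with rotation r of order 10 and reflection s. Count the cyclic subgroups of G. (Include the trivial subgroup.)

14

Each element a generates a cyclic subgroup ⟨a⟩; distinct elements may generate the same one (a cyclic group of order d has φ(d) generators).
Cyclic subgroups by order — order 1: 1; order 2: 11; order 5: 1; order 10: 1.
Total: 14.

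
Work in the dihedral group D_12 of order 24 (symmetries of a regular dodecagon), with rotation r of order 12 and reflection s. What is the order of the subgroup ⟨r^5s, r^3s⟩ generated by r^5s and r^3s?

|⟨r^5s⟩| = 2 and |⟨r^3s⟩| = 2, so |H| is a multiple of lcm(2, 2) = 2 and divides |G| = 24.
Closing under the operation: H = {e, r^2, r^4, r^6, r^8, r^10, rs, r^3s, r^5s, r^7s, r^9s, r^11s}, so |H| = 12.

12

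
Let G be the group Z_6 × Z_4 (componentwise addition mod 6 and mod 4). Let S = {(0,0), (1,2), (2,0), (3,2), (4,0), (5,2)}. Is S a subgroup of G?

Yes

|S| = 6 divides |G| = 24, consistent with Lagrange.
S contains the identity, every element's inverse is in S, and S is closed under +: it is a subgroup.
In fact S = ⟨(1,2)⟩.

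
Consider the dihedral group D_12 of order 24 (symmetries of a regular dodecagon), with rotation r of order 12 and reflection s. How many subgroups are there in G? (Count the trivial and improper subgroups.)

|G| = 24, so by Lagrange every subgroup order divides 24. Divisors: 1, 2, 3, 4, 6, 8, 12, 24.
Subgroups by order — order 1: 1; order 2: 13; order 3: 1; order 4: 7; order 6: 5; order 8: 3; order 12: 3; order 24: 1.
Total: 1 + 13 + 1 + 7 + 5 + 3 + 3 + 1 = 34.

34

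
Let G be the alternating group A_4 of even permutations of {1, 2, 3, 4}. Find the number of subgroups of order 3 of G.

|G| = 12 and 3 | 12, so subgroups of order 3 are possible by Lagrange.
The subgroups of order 3 are: {e, (1 2 3), (1 3 2)}; {e, (1 2 4), (1 4 2)}; {e, (1 3 4), (1 4 3)}; {e, (2 3 4), (2 4 3)}.
So G has 4 subgroups of order 3.

4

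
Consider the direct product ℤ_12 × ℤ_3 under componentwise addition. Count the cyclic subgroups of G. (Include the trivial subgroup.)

15

Group the elements of G by the cyclic subgroup they generate; each cyclic subgroup of order d accounts for φ(d) elements.
Cyclic subgroups by order — order 1: 1; order 2: 1; order 3: 4; order 4: 1; order 6: 4; order 12: 4.
Total: 15.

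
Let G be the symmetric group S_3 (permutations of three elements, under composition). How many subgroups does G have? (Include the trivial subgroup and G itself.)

6

|G| = 6, so by Lagrange every subgroup order divides 6. Divisors: 1, 2, 3, 6.
Subgroups by order — order 1: 1; order 2: 3; order 3: 1; order 6: 1.
Total: 1 + 3 + 1 + 1 = 6.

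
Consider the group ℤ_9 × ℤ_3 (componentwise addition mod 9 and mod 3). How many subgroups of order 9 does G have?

|G| = 27 and 9 | 27, so subgroups of order 9 are possible by Lagrange.
The subgroups of order 9 are: {(0,0), (0,1), (0,2), (3,0), (3,1), (3,2), (6,0), (6,1), (6,2)}; {(0,0), (1,0), (2,0), (3,0), (4,0), (5,0), (6,0), (7,0), (8,0)}; {(0,0), (1,1), (2,2), (3,0), (4,1), (5,2), (6,0), (7,1), (8,2)}; {(0,0), (1,2), (2,1), (3,0), (4,2), (5,1), (6,0), (7,2), (8,1)}.
So G has 4 subgroups of order 9.

4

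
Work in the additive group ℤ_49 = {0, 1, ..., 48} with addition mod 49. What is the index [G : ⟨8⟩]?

|⟨8⟩| = 49 and |G| = 49.
By Lagrange, [G : H] = |G|/|H| = 49/49 = 1.

1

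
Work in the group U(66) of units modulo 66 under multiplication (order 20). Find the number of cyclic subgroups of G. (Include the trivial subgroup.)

Group the elements of G by the cyclic subgroup they generate; each cyclic subgroup of order d accounts for φ(d) elements.
Cyclic subgroups by order — order 1: 1; order 2: 3; order 5: 1; order 10: 3.
Total: 8.

8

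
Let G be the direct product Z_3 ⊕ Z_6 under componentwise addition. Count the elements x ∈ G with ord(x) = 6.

8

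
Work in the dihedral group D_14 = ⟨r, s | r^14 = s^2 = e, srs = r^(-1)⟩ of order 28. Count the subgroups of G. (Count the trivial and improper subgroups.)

28

|G| = 28, so by Lagrange every subgroup order divides 28. Divisors: 1, 2, 4, 7, 14, 28.
Subgroups by order — order 1: 1; order 2: 15; order 4: 7; order 7: 1; order 14: 3; order 28: 1.
Total: 1 + 15 + 7 + 1 + 3 + 1 = 28.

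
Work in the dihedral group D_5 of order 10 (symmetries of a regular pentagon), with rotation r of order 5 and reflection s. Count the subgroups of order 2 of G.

|G| = 10 and 2 | 10, so subgroups of order 2 are possible by Lagrange.
The subgroups of order 2 are: {e, r^2s}; {e, r^3s}; {e, r^4s}; {e, rs}; … (5 in all).
So G has 5 subgroups of order 2.

5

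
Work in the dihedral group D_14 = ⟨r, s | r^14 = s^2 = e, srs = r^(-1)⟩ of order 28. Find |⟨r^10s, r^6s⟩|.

|⟨r^10s⟩| = 2 and |⟨r^6s⟩| = 2, so |H| is a multiple of lcm(2, 2) = 2 and divides |G| = 28.
Closing under the operation: H = {e, r^2, r^4, r^6, r^8, r^10, r^12, s, r^2s, r^4s, r^6s, r^8s, r^10s, r^12s}, so |H| = 14.

14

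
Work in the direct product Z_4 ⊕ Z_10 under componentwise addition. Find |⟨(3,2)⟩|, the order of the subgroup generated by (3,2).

20

The order of (3,2) in Z_4 × Z_10 is lcm(ord(3) in Z_4, ord(2) in Z_10).
ord(3) = 4 and ord(2) = 5, so |⟨(3,2)⟩| = lcm(4, 5) = 20.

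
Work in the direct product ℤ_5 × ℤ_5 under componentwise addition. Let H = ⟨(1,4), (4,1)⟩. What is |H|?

|⟨(1,4)⟩| = 5 and |⟨(4,1)⟩| = 5, so |H| is a multiple of lcm(5, 5) = 5 and divides |G| = 25.
Closing under the operation: H = {(0,0), (1,4), (2,3), (3,2), (4,1)}, so |H| = 5.

5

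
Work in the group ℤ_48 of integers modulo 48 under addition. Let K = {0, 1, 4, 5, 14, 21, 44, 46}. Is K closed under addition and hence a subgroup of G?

No

1 ∈ K but its inverse 47 ∉ K, so K is not a subgroup.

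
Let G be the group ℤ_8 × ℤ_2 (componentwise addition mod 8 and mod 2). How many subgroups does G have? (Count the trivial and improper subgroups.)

|G| = 16, so by Lagrange every subgroup order divides 16. Divisors: 1, 2, 4, 8, 16.
Subgroups by order — order 1: 1; order 2: 3; order 4: 3; order 8: 3; order 16: 1.
Total: 1 + 3 + 3 + 3 + 1 = 11.

11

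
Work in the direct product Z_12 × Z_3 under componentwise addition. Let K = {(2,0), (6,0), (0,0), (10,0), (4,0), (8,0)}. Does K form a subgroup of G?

|K| = 6 divides |G| = 36, consistent with Lagrange.
K contains the identity, every element's inverse is in K, and K is closed under +: it is a subgroup.
In fact K = ⟨(10,0)⟩.

Yes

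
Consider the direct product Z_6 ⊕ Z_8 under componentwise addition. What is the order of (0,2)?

The order of (0,2) in Z_6 × Z_8 is lcm(ord(0) in Z_6, ord(2) in Z_8).
ord(0) = 1 and ord(2) = 4, so |⟨(0,2)⟩| = lcm(1, 4) = 4.

4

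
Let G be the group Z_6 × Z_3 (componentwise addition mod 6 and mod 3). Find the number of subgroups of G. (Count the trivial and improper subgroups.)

|G| = 18, so by Lagrange every subgroup order divides 18. Divisors: 1, 2, 3, 6, 9, 18.
Subgroups by order — order 1: 1; order 2: 1; order 3: 4; order 6: 4; order 9: 1; order 18: 1.
Total: 1 + 1 + 4 + 4 + 1 + 1 = 12.

12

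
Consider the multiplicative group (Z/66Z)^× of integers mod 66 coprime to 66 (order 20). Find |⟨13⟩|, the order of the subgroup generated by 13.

10

Compute successive powers of 13 mod 66: 13, 37, 19, 49, 43, 31, 7, 25, …; 13^10 ≡ 1 (mod 66).
So |⟨13⟩| = 10.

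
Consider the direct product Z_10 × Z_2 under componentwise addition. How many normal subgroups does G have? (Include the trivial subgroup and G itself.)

10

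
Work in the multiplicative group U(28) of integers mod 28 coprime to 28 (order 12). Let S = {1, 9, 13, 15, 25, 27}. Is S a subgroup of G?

No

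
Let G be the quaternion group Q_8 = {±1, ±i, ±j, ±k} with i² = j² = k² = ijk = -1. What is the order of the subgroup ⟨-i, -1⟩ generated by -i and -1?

4

|⟨-i⟩| = 4 and |⟨-1⟩| = 2, so |H| is a multiple of lcm(4, 2) = 4 and divides |G| = 8.
Closing under the operation: H = {1, -1, i, -i}, so |H| = 4.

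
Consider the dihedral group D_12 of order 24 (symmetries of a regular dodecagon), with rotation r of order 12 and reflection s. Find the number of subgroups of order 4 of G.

|G| = 24 and 4 | 24, so subgroups of order 4 are possible by Lagrange.
The subgroups of order 4 are: {e, r^6, r^4s, r^10s}; {e, r^6, r^5s, r^11s}; {e, r^6, r^2s, r^8s}; {e, r^3, r^6, r^9}; … (7 in all).
So G has 7 subgroups of order 4.

7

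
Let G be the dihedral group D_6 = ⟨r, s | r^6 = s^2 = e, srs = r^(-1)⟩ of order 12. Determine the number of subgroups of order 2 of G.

|G| = 12 and 2 | 12, so subgroups of order 2 are possible by Lagrange.
The subgroups of order 2 are: {e, r^2s}; {e, r^3}; {e, r^3s}; {e, r^4s}; … (7 in all).
So G has 7 subgroups of order 2.

7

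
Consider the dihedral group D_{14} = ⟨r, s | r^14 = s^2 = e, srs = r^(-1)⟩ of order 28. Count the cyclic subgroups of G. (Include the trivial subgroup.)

18

Each element a generates a cyclic subgroup ⟨a⟩; distinct elements may generate the same one (a cyclic group of order d has φ(d) generators).
Cyclic subgroups by order — order 1: 1; order 2: 15; order 7: 1; order 14: 1.
Total: 18.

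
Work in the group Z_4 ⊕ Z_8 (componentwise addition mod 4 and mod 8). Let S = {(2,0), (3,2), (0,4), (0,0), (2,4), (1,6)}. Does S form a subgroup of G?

No

|S| = 6 does not divide |G| = 32, so by Lagrange S is not a subgroup.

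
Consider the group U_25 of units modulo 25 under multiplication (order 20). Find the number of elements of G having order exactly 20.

8

The elements of order 20 are: 2, 3, 8, 12, 13, 17, 22, 23.
That's 8.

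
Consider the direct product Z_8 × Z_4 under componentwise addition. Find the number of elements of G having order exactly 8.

16

An element (a,b) has order lcm(ord(a), ord(b)); count pairs with lcm equal to 8.
Enumerating gives 16 such elements.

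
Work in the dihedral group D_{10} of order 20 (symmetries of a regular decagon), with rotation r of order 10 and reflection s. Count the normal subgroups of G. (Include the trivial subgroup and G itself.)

G has 22 subgroups. Checking conjugation-invariance by order — order 1: 1/1 normal; order 2: 1/11 normal; order 4: 0/5 normal; order 5: 1/1 normal; order 10: 3/3 normal; order 20: 1/1 normal.
Total normal subgroups: 7.

7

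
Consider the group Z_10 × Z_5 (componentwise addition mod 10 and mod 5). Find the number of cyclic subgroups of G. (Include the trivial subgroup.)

14

Group the elements of G by the cyclic subgroup they generate; each cyclic subgroup of order d accounts for φ(d) elements.
Cyclic subgroups by order — order 1: 1; order 2: 1; order 5: 6; order 10: 6.
Total: 14.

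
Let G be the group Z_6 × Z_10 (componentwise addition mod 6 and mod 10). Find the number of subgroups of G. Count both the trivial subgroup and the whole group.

|G| = 60, so by Lagrange every subgroup order divides 60. Divisors: 1, 2, 3, 4, 5, 6, 10, 12, 15, 20, 30, 60.
Subgroups by order — order 1: 1; order 2: 3; order 3: 1; order 4: 1; order 5: 1; order 6: 3; order 10: 3; order 12: 1; order 15: 1; order 20: 1; order 30: 3; order 60: 1.
Total: 1 + 3 + 1 + 1 + 1 + 3 + 3 + 1 + 1 + 1 + 3 + 1 = 20.

20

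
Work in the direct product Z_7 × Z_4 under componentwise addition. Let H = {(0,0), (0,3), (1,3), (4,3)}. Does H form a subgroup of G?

(0,3) ∈ H but its inverse (0,1) ∉ H, so H is not a subgroup.

No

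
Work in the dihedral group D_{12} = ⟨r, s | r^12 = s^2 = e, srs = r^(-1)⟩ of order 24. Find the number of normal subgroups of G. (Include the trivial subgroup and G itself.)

G has 34 subgroups. Checking conjugation-invariance by order — order 1: 1/1 normal; order 2: 1/13 normal; order 3: 1/1 normal; order 4: 1/7 normal; order 6: 1/5 normal; order 8: 0/3 normal; order 12: 3/3 normal; order 24: 1/1 normal.
Total normal subgroups: 9.

9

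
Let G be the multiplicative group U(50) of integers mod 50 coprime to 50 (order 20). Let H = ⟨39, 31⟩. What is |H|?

10

|⟨39⟩| = 10 and |⟨31⟩| = 5, so |H| is a multiple of lcm(10, 5) = 10 and divides |G| = 20.
Closing under the operation: H = {1, 9, 11, 19, 21, 29, 31, 39, 41, 49}, so |H| = 10.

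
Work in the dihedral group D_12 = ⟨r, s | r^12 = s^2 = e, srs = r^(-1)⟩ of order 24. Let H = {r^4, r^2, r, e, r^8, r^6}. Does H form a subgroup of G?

r ∈ H but its inverse r^11 ∉ H, so H is not a subgroup.

No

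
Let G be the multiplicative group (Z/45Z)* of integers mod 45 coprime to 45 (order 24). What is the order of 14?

Compute successive powers of 14 mod 45: 14, 16, 44, 31, 29, 1; 14^6 ≡ 1 (mod 45).
So |⟨14⟩| = 6.

6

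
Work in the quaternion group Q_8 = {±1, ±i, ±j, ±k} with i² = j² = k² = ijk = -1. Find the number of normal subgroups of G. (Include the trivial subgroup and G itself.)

G has 6 subgroups. Checking conjugation-invariance by order — order 1: 1/1 normal; order 2: 1/1 normal; order 4: 3/3 normal; order 8: 1/1 normal.
Total normal subgroups: 6.

6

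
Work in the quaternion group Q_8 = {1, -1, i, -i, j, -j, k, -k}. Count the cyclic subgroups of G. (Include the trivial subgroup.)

5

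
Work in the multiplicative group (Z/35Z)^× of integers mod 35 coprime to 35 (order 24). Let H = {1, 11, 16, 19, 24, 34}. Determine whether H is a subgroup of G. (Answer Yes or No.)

|H| = 6 divides |G| = 24, consistent with Lagrange.
H contains the identity, every element's inverse is in H, and H is closed under ·: it is a subgroup.
In fact H = ⟨19⟩.

Yes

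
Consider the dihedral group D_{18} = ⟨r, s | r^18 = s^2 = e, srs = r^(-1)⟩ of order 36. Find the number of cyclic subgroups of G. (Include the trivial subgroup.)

24

Each element a generates a cyclic subgroup ⟨a⟩; distinct elements may generate the same one (a cyclic group of order d has φ(d) generators).
Cyclic subgroups by order — order 1: 1; order 2: 19; order 3: 1; order 6: 1; order 9: 1; order 18: 1.
Total: 24.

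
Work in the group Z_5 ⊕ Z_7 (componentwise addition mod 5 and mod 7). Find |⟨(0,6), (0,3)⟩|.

|⟨(0,6)⟩| = 7 and |⟨(0,3)⟩| = 7, so |H| is a multiple of lcm(7, 7) = 7 and divides |G| = 35.
Closing under the operation: H = {(0,0), (0,1), (0,2), (0,3), (0,4), (0,5), (0,6)}, so |H| = 7.

7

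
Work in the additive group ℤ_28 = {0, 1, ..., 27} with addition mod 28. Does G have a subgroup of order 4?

4 | 28. A subgroup of order 4 is {0, 7, 14, 21}.

Yes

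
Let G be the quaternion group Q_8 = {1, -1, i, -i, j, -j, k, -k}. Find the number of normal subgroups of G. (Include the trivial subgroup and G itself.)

6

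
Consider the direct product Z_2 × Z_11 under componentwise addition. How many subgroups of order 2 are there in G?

1

|G| = 22 and 2 | 22, so subgroups of order 2 are possible by Lagrange.
The subgroups of order 2 are: {(0,0), (1,0)}.
So G has 1 subgroup of order 2.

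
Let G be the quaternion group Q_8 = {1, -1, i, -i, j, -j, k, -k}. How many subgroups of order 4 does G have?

|G| = 8 and 4 | 8, so subgroups of order 4 are possible by Lagrange.
The subgroups of order 4 are: {1, -1, i, -i}; {1, -1, j, -j}; {1, -1, k, -k}.
So G has 3 subgroups of order 4.

3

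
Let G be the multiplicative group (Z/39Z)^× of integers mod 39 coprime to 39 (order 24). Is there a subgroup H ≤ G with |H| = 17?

No

17 does not divide |G| = 24, so by Lagrange no subgroup of order 17 exists.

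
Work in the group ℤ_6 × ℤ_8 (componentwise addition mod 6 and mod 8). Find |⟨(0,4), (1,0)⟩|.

12

|⟨(0,4)⟩| = 2 and |⟨(1,0)⟩| = 6, so |H| is a multiple of lcm(2, 6) = 6 and divides |G| = 48.
Closing under the operation: H = {(0,0), (0,4), (1,0), (1,4), (2,0), (2,4), (3,0), (3,4), (4,0), (4,4), (5,0), (5,4)}, so |H| = 12.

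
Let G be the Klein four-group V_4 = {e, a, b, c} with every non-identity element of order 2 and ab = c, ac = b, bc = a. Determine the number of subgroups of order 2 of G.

3

|G| = 4 and 2 | 4, so subgroups of order 2 are possible by Lagrange.
The subgroups of order 2 are: {e, a}; {e, b}; {e, c}.
So G has 3 subgroups of order 2.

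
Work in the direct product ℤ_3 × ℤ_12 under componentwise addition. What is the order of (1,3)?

The order of (1,3) in Z_3 × Z_12 is lcm(ord(1) in Z_3, ord(3) in Z_12).
ord(1) = 3 and ord(3) = 4, so |⟨(1,3)⟩| = lcm(3, 4) = 12.

12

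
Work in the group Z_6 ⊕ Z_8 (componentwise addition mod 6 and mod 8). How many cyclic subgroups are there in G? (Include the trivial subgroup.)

16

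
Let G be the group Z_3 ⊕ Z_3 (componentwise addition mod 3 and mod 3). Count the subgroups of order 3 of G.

4

|G| = 9 and 3 | 9, so subgroups of order 3 are possible by Lagrange.
The subgroups of order 3 are: {(0,0), (0,1), (0,2)}; {(0,0), (1,0), (2,0)}; {(0,0), (1,1), (2,2)}; {(0,0), (1,2), (2,1)}.
So G has 4 subgroups of order 3.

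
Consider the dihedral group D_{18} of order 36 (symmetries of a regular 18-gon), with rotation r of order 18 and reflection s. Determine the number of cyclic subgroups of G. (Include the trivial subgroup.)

24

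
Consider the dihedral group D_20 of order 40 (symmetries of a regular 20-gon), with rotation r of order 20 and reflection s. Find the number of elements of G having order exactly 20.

8

The elements of order 20 are: r, r^3, r^7, r^9, r^11, r^13, r^17, r^19.
That's 8.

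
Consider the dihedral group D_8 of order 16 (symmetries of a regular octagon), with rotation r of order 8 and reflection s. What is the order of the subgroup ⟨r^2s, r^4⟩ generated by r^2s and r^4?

4

|⟨r^2s⟩| = 2 and |⟨r^4⟩| = 2, so |H| is a multiple of lcm(2, 2) = 2 and divides |G| = 16.
Closing under the operation: H = {e, r^4, r^2s, r^6s}, so |H| = 4.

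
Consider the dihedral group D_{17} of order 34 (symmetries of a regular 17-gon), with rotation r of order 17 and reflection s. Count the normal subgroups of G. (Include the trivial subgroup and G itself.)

3

G has 20 subgroups. Checking conjugation-invariance by order — order 1: 1/1 normal; order 2: 0/17 normal; order 17: 1/1 normal; order 34: 1/1 normal.
Total normal subgroups: 3.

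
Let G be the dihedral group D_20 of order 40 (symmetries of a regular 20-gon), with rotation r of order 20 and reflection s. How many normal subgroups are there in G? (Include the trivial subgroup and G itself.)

9

G has 48 subgroups. Checking conjugation-invariance by order — order 1: 1/1 normal; order 2: 1/21 normal; order 4: 1/11 normal; order 5: 1/1 normal; order 8: 0/5 normal; order 10: 1/5 normal; order 20: 3/3 normal; order 40: 1/1 normal.
Total normal subgroups: 9.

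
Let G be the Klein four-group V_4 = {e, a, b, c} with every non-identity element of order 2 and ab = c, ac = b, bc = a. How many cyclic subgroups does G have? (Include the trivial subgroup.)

4

Each element a generates a cyclic subgroup ⟨a⟩; distinct elements may generate the same one (a cyclic group of order d has φ(d) generators).
Cyclic subgroups by order — order 1: 1; order 2: 3.
Total: 4.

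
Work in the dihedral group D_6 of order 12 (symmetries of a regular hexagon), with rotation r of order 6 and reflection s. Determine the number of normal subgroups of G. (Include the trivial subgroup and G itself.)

G has 16 subgroups. Checking conjugation-invariance by order — order 1: 1/1 normal; order 2: 1/7 normal; order 3: 1/1 normal; order 4: 0/3 normal; order 6: 3/3 normal; order 12: 1/1 normal.
Total normal subgroups: 7.

7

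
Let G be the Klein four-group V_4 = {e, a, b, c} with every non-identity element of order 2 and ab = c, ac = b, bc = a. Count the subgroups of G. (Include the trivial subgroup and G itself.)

|G| = 4, so by Lagrange every subgroup order divides 4. Divisors: 1, 2, 4.
Subgroups by order — order 1: 1; order 2: 3; order 4: 1.
Total: 1 + 3 + 1 = 5.

5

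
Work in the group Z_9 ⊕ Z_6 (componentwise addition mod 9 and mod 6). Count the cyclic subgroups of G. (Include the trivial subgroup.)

A cyclic subgroup of order d is generated by each of its φ(d) elements of order d, so the cyclic subgroups of order d number (#elements of order d)/φ(d).
Cyclic subgroups by order — order 1: 1; order 2: 1; order 3: 4; order 6: 4; order 9: 3; order 18: 3.
Total: 16.

16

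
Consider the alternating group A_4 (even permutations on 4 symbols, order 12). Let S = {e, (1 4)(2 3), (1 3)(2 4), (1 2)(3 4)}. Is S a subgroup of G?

Yes

|S| = 4 divides |G| = 12, consistent with Lagrange.
S contains the identity, every element's inverse is in S, and S is closed under ∘: it is a subgroup.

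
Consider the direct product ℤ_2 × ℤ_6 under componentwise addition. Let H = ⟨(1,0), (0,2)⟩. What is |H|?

6

|⟨(1,0)⟩| = 2 and |⟨(0,2)⟩| = 3, so |H| is a multiple of lcm(2, 3) = 6 and divides |G| = 12.
Closing under the operation: H = {(0,0), (0,2), (0,4), (1,0), (1,2), (1,4)}, so |H| = 6.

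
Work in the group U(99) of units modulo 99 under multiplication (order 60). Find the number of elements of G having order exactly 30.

Enumerating element orders in G gives 24 elements of order 30.

24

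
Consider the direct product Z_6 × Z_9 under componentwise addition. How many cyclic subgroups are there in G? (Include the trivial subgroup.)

16

A cyclic subgroup of order d is generated by each of its φ(d) elements of order d, so the cyclic subgroups of order d number (#elements of order d)/φ(d).
Cyclic subgroups by order — order 1: 1; order 2: 1; order 3: 4; order 6: 4; order 9: 3; order 18: 3.
Total: 16.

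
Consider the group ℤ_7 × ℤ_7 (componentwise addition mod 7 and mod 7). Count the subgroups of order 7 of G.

8

|G| = 49 and 7 | 49, so subgroups of order 7 are possible by Lagrange.
The subgroups of order 7 are: {(0,0), (0,1), (0,2), (0,3), (0,4), (0,5), (0,6)}; {(0,0), (1,0), (2,0), (3,0), (4,0), (5,0), (6,0)}; {(0,0), (1,1), (2,2), (3,3), (4,4), (5,5), (6,6)}; {(0,0), (1,2), (2,4), (3,6), (4,1), (5,3), (6,5)}; … (8 in all).
So G has 8 subgroups of order 7.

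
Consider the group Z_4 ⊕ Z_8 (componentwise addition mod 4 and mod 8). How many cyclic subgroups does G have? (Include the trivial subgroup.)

14

A cyclic subgroup of order d is generated by each of its φ(d) elements of order d, so the cyclic subgroups of order d number (#elements of order d)/φ(d).
Cyclic subgroups by order — order 1: 1; order 2: 3; order 4: 6; order 8: 4.
Total: 14.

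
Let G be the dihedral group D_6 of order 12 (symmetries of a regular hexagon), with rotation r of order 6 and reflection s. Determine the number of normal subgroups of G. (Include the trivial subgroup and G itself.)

7

G has 16 subgroups. Checking conjugation-invariance by order — order 1: 1/1 normal; order 2: 1/7 normal; order 3: 1/1 normal; order 4: 0/3 normal; order 6: 3/3 normal; order 12: 1/1 normal.
Total normal subgroups: 7.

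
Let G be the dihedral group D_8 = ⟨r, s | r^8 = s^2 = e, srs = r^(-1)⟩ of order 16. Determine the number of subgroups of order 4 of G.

5

|G| = 16 and 4 | 16, so subgroups of order 4 are possible by Lagrange.
The subgroups of order 4 are: {e, r^2, r^4, r^6}; {e, r^4, r^2s, r^6s}; {e, r^4, r^3s, r^7s}; {e, r^4, s, r^4s}; … (5 in all).
So G has 5 subgroups of order 4.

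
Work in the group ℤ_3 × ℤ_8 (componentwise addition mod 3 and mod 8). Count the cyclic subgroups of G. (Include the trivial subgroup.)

8

Each element a generates a cyclic subgroup ⟨a⟩; distinct elements may generate the same one (a cyclic group of order d has φ(d) generators).
Cyclic subgroups by order — order 1: 1; order 2: 1; order 3: 1; order 4: 1; order 6: 1; order 8: 1; order 12: 1; order 24: 1.
Total: 8.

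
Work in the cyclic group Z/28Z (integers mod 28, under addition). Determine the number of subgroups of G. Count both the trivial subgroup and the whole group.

6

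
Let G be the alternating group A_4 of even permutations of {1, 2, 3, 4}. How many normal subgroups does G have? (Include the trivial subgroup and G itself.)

3

G has 10 subgroups. Checking conjugation-invariance by order — order 1: 1/1 normal; order 2: 0/3 normal; order 3: 0/4 normal; order 4: 1/1 normal; order 12: 1/1 normal.
Total normal subgroups: 3.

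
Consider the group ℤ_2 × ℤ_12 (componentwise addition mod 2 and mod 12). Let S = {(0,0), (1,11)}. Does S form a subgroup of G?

No

(1,11) ∈ S but its inverse (1,1) ∉ S, so S is not a subgroup.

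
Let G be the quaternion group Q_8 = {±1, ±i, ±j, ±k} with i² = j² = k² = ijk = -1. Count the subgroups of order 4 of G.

|G| = 8 and 4 | 8, so subgroups of order 4 are possible by Lagrange.
The subgroups of order 4 are: {1, -1, i, -i}; {1, -1, j, -j}; {1, -1, k, -k}.
So G has 3 subgroups of order 4.

3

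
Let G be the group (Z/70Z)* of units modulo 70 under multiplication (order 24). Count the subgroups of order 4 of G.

|G| = 24 and 4 | 24, so subgroups of order 4 are possible by Lagrange.
The subgroups of order 4 are: {1, 13, 27, 29}; {1, 29, 41, 69}; {1, 29, 43, 57}.
So G has 3 subgroups of order 4.

3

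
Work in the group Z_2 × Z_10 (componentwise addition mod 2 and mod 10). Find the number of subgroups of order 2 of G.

|G| = 20 and 2 | 20, so subgroups of order 2 are possible by Lagrange.
The subgroups of order 2 are: {(0,0), (0,5)}; {(0,0), (1,0)}; {(0,0), (1,5)}.
So G has 3 subgroups of order 2.

3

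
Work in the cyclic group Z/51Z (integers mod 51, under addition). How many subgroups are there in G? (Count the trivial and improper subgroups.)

Subgroups of the cyclic group Z/51Z correspond bijectively to divisors of 51.
Divisors of 51: 1, 3, 17, 51.
So Z/51Z has 4 subgroups.

4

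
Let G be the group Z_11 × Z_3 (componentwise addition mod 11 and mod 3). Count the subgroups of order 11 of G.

1

|G| = 33 and 11 | 33, so subgroups of order 11 are possible by Lagrange.
The subgroups of order 11 are: {(0,0), (1,0), (2,0), (3,0), (4,0), (5,0), (6,0), (7,0), (8,0), (9,0), (10,0)}.
So G has 1 subgroup of order 11.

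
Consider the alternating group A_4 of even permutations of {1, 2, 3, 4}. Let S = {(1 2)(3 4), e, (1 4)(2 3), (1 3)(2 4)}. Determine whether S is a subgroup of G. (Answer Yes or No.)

|S| = 4 divides |G| = 12, consistent with Lagrange.
S contains the identity, every element's inverse is in S, and S is closed under ∘: it is a subgroup.

Yes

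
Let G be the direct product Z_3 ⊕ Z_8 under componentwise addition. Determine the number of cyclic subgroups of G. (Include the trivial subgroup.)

8

Each element a generates a cyclic subgroup ⟨a⟩; distinct elements may generate the same one (a cyclic group of order d has φ(d) generators).
Cyclic subgroups by order — order 1: 1; order 2: 1; order 3: 1; order 4: 1; order 6: 1; order 8: 1; order 12: 1; order 24: 1.
Total: 8.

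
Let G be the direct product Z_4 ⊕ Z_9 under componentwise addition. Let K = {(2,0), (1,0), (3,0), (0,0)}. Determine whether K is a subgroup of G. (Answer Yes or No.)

Yes

|K| = 4 divides |G| = 36, consistent with Lagrange.
K contains the identity, every element's inverse is in K, and K is closed under +: it is a subgroup.
In fact K = ⟨(1,0)⟩.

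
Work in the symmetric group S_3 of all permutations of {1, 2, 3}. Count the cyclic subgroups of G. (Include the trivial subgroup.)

A cyclic subgroup of order d is generated by each of its φ(d) elements of order d, so the cyclic subgroups of order d number (#elements of order d)/φ(d).
Cyclic subgroups by order — order 1: 1; order 2: 3; order 3: 1.
Total: 5.

5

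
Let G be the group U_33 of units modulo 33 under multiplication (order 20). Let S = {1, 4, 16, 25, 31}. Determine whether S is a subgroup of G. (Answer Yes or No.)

Yes

|S| = 5 divides |G| = 20, consistent with Lagrange.
S contains the identity, every element's inverse is in S, and S is closed under ·: it is a subgroup.
In fact S = ⟨16⟩.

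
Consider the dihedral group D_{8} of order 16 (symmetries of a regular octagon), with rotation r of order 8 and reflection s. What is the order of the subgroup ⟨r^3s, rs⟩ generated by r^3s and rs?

8

|⟨r^3s⟩| = 2 and |⟨rs⟩| = 2, so |H| is a multiple of lcm(2, 2) = 2 and divides |G| = 16.
Closing under the operation: H = {e, r^2, r^4, r^6, rs, r^3s, r^5s, r^7s}, so |H| = 8.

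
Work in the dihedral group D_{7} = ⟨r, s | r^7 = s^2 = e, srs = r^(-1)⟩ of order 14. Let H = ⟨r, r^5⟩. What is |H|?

|⟨r⟩| = 7 and |⟨r^5⟩| = 7, so |H| is a multiple of lcm(7, 7) = 7 and divides |G| = 14.
Closing under the operation: H = {e, r, r^2, r^3, r^4, r^5, r^6}, so |H| = 7.

7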